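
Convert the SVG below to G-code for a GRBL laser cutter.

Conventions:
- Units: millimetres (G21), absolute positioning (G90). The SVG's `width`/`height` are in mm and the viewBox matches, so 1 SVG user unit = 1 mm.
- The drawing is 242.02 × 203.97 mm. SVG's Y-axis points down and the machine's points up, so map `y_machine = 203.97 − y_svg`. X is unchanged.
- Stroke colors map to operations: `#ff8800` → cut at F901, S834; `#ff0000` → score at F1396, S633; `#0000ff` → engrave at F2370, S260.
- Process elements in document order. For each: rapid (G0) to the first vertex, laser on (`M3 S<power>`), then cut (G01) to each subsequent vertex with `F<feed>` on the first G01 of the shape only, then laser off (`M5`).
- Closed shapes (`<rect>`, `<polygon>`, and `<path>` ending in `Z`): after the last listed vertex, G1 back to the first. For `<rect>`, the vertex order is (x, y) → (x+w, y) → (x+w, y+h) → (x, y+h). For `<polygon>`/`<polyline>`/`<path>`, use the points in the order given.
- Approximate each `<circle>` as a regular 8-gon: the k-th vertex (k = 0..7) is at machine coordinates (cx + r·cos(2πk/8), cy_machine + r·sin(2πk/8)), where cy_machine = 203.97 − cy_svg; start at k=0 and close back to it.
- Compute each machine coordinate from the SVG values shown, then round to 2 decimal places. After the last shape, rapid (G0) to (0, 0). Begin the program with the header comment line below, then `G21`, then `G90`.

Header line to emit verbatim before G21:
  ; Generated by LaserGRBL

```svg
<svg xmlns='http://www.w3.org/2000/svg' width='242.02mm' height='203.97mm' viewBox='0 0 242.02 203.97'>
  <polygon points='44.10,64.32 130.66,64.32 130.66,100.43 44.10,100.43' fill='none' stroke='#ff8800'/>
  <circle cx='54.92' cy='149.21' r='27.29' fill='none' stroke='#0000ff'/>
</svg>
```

Since the viewBox matches the mm dimensions, user units are millimetres directly. The only transform is the Y-flip y_m = 203.97 − y_svg.

Shape 1 is a rectangle drawn with `<polygon>`. Its stroke #ff8800 means cut at S834, F901. After flipping Y the toolpath is (44.10,139.65) → (130.66,139.65) → (130.66,103.54) → (44.10,103.54) → (44.10,139.65), returning to the start.

Shape 2 is a circle drawn with `<circle>`. Its stroke #0000ff means engrave at S260, F2370. After flipping Y the toolpath is (82.21,54.76) → (74.22,74.06) → (54.92,82.05) → (35.62,74.06) → (27.63,54.76) → (35.62,35.46) → (54.92,27.47) → (74.22,35.46) → (82.21,54.76), returning to the start.

; Generated by LaserGRBL
G21
G90
G0 X44.10 Y139.65
M3 S834
G01 X130.66 Y139.65 F901
G01 X130.66 Y103.54
G01 X44.10 Y103.54
G01 X44.10 Y139.65
M5
G0 X82.21 Y54.76
M3 S260
G01 X74.22 Y74.06 F2370
G01 X54.92 Y82.05
G01 X35.62 Y74.06
G01 X27.63 Y54.76
G01 X35.62 Y35.46
G01 X54.92 Y27.47
G01 X74.22 Y35.46
G01 X82.21 Y54.76
M5
G0 X0.00 Y0.00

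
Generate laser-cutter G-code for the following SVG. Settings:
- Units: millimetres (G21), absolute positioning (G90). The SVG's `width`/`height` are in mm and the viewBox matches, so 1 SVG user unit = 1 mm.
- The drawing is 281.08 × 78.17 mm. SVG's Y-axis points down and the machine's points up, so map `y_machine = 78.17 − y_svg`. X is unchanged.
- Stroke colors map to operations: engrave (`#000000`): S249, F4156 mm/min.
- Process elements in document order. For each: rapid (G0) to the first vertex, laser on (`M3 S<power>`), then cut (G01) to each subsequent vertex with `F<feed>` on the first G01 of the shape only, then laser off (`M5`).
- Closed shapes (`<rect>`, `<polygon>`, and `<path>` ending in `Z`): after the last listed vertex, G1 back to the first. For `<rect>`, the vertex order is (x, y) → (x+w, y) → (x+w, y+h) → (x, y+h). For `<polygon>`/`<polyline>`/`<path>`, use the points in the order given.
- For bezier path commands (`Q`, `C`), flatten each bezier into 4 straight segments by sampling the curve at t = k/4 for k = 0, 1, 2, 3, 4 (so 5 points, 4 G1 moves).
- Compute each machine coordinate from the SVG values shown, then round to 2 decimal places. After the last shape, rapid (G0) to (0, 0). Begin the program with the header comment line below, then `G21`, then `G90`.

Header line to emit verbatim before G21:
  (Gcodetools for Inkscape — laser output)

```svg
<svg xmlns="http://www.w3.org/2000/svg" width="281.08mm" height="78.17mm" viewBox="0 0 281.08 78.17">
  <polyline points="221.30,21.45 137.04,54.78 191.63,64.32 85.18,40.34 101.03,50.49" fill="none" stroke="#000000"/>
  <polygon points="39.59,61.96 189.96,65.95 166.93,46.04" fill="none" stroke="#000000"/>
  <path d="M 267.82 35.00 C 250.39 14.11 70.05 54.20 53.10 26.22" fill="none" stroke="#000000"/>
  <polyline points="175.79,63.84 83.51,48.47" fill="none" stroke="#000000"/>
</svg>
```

(Gcodetools for Inkscape — laser output)
G21
G90
G0 X221.30 Y56.72
M3 S249
G01 X137.04 Y23.39 F4156
G01 X191.63 Y13.85
G01 X85.18 Y37.83
G01 X101.03 Y27.68
M5
G0 X39.59 Y16.21
M3 S249
G01 X189.96 Y12.22 F4156
G01 X166.93 Y32.13
G01 X39.59 Y16.21
M5
G0 X267.82 Y43.17
M3 S249
G01 X229.30 Y49.42 F4156
G01 X160.28 Y44.90
G01 X91.35 Y41.71
G01 X53.10 Y51.95
M5
G0 X175.79 Y14.33
M3 S249
G01 X83.51 Y29.70 F4156
M5
G0 X0.00 Y0.00

1 u = 1 mm; y_m = 78.17 − y.

[1] `<polyline>` open polyline, #000000→engrave S249 F4156: (221.30,56.72) → (137.04,23.39) → (191.63,13.85) → (85.18,37.83) → (101.03,27.68)

[2] `<polygon>` closed polygon, #000000→engrave S249 F4156: (39.59,16.21) → (189.96,12.22) → (166.93,32.13) → (39.59,16.21) (closed)

[3] `<path>` cubic bezier, #000000→engrave S249 F4156: (267.82,43.17) → (229.30,49.42) → (160.28,44.90) → (91.35,41.71) → (53.10,51.95)

[4] `<polyline>` line segment, #000000→engrave S249 F4156: (175.79,14.33) → (83.51,29.70)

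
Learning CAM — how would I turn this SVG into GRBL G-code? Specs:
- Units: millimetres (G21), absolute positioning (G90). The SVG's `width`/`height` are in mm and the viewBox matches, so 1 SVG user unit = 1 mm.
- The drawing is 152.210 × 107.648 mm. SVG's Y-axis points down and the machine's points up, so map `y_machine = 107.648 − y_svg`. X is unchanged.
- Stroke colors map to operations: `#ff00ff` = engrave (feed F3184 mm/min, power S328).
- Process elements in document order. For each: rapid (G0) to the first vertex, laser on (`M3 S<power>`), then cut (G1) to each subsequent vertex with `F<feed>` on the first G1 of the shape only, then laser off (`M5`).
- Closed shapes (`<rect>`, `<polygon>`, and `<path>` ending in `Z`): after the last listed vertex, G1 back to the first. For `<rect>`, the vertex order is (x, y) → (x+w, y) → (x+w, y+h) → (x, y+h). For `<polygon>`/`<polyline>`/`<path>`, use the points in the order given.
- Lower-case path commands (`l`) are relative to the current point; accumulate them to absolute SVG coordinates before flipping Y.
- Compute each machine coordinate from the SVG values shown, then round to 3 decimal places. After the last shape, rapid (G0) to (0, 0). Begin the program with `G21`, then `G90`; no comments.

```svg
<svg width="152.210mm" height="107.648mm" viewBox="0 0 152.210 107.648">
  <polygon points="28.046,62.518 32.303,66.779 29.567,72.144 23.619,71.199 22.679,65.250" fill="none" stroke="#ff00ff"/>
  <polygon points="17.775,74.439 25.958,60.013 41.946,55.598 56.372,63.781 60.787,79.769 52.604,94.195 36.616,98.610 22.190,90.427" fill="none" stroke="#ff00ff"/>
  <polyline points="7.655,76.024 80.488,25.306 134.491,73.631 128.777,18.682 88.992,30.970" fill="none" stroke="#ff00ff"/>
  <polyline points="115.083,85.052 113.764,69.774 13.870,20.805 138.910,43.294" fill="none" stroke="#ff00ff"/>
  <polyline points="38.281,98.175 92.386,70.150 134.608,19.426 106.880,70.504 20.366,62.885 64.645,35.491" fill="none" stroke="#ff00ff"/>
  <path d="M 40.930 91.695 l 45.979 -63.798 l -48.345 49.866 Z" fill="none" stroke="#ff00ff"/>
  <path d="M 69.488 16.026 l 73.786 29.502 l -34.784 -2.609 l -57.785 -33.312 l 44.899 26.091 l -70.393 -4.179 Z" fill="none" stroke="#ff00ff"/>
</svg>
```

G21
G90
G0 X28.046 Y45.130
M3 S328
G1 X32.303 Y40.869 F3184
G1 X29.567 Y35.504
G1 X23.619 Y36.449
G1 X22.679 Y42.398
G1 X28.046 Y45.130
M5
G0 X17.775 Y33.209
M3 S328
G1 X25.958 Y47.635 F3184
G1 X41.946 Y52.050
G1 X56.372 Y43.867
G1 X60.787 Y27.879
G1 X52.604 Y13.453
G1 X36.616 Y9.038
G1 X22.190 Y17.221
G1 X17.775 Y33.209
M5
G0 X7.655 Y31.624
M3 S328
G1 X80.488 Y82.342 F3184
G1 X134.491 Y34.017
G1 X128.777 Y88.966
G1 X88.992 Y76.678
M5
G0 X115.083 Y22.596
M3 S328
G1 X113.764 Y37.874 F3184
G1 X13.870 Y86.843
G1 X138.910 Y64.354
M5
G0 X38.281 Y9.473
M3 S328
G1 X92.386 Y37.498 F3184
G1 X134.608 Y88.222
G1 X106.880 Y37.144
G1 X20.366 Y44.763
G1 X64.645 Y72.157
M5
G0 X40.930 Y15.953
M3 S328
G1 X86.909 Y79.751 F3184
G1 X38.564 Y29.885
G1 X40.930 Y15.953
M5
G0 X69.488 Y91.622
M3 S328
G1 X143.274 Y62.120 F3184
G1 X108.490 Y64.729
G1 X50.705 Y98.041
G1 X95.604 Y71.950
G1 X25.211 Y76.129
G1 X69.488 Y91.622
M5
G0 X0.000 Y0.000

1 u = 1 mm; y_m = 107.648 − y.

[1] `<polygon>` regular polygon, #ff00ff→engrave S328 F3184: (28.046,45.130) → (32.303,40.869) → (29.567,35.504) → (23.619,36.449) → (22.679,42.398) → (28.046,45.130) (closed)

[2] `<polygon>` regular polygon, #ff00ff→engrave S328 F3184: (17.775,33.209) → (25.958,47.635) → (41.946,52.050) → (56.372,43.867) → (60.787,27.879) → (52.604,13.453) → (36.616,9.038) → (22.190,17.221) → (17.775,33.209) (closed)

[3] `<polyline>` open polyline, #ff00ff→engrave S328 F3184: (7.655,31.624) → (80.488,82.342) → (134.491,34.017) → (128.777,88.966) → (88.992,76.678)

[4] `<polyline>` open polyline, #ff00ff→engrave S328 F3184: (115.083,22.596) → (113.764,37.874) → (13.870,86.843) → (138.910,64.354)

[5] `<polyline>` open polyline, #ff00ff→engrave S328 F3184: (38.281,9.473) → (92.386,37.498) → (134.608,88.222) → (106.880,37.144) → (20.366,44.763) → (64.645,72.157)

[6] `<path>` closed polygon, #ff00ff→engrave S328 F3184: (40.930,15.953) → (86.909,79.751) → (38.564,29.885) → (40.930,15.953) (closed)

[7] `<path>` closed polygon, #ff00ff→engrave S328 F3184: (69.488,91.622) → (143.274,62.120) → (108.490,64.729) → (50.705,98.041) → (95.604,71.950) → (25.211,76.129) → (69.488,91.622) (closed)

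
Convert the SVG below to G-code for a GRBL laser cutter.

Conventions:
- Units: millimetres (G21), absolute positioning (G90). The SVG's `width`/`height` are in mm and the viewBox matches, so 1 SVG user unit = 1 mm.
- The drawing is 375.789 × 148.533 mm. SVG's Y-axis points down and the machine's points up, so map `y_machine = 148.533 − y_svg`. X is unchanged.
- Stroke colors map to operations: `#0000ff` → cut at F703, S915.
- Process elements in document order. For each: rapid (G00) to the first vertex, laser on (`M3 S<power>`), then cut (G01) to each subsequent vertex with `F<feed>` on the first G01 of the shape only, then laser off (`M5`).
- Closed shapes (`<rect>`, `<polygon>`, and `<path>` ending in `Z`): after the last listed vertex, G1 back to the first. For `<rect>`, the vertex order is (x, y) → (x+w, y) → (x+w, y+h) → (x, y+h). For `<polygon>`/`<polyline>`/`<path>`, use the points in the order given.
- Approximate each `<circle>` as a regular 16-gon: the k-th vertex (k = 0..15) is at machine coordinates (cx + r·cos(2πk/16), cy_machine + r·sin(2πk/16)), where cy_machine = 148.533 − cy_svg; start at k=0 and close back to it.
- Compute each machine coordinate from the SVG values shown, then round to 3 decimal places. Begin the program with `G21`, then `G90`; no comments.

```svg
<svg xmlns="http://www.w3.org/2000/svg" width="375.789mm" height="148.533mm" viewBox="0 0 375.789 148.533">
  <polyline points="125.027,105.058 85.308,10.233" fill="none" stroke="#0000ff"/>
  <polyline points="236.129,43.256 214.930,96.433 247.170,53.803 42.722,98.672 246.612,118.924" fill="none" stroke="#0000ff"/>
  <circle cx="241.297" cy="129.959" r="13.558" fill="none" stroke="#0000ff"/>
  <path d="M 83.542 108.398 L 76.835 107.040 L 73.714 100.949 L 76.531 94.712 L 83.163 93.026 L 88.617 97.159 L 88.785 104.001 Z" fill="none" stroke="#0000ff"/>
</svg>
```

G21
G90
G00 X125.027 Y43.475
M3 S915
G01 X85.308 Y138.300 F703
M5
G00 X236.129 Y105.277
M3 S915
G01 X214.930 Y52.100 F703
G01 X247.170 Y94.730
G01 X42.722 Y49.861
G01 X246.612 Y29.609
M5
G00 X254.855 Y18.574
M3 S915
G01 X253.823 Y23.762 F703
G01 X250.884 Y28.161
G01 X246.485 Y31.100
G01 X241.297 Y32.132
G01 X236.109 Y31.100
G01 X231.710 Y28.161
G01 X228.771 Y23.762
G01 X227.739 Y18.574
G01 X228.771 Y13.386
G01 X231.710 Y8.987
G01 X236.109 Y6.048
G01 X241.297 Y5.016
G01 X246.485 Y6.048
G01 X250.884 Y8.987
G01 X253.823 Y13.386
G01 X254.855 Y18.574
M5
G00 X83.542 Y40.135
M3 S915
G01 X76.835 Y41.493 F703
G01 X73.714 Y47.584
G01 X76.531 Y53.821
G01 X83.163 Y55.507
G01 X88.617 Y51.374
G01 X88.785 Y44.532
G01 X83.542 Y40.135
M5

viewBox `0 0 375.789 148.533` with mm width/height → 1 unit = 1 mm. Flip: y_m = 148.533 − y_svg.

**Shape 1** — `<polyline>` line segment, stroke `#0000ff` → cut (S915, F703). Machine vertices: (125.027,43.475) → (85.308,138.300). Open path.

**Shape 2** — `<polyline>` open polyline, stroke `#0000ff` → cut (S915, F703). Machine vertices: (236.129,105.277) → (214.930,52.100) → (247.170,94.730) → (42.722,49.861) → (246.612,29.609). Open path.

**Shape 3** — `<circle>` circle, stroke `#0000ff` → cut (S915, F703). Machine vertices: (254.855,18.574) → (253.823,23.762) → (250.884,28.161) → (246.485,31.100) → (241.297,32.132) → (236.109,31.100) → (231.710,28.161) → (228.771,23.762) → (227.739,18.574) → (228.771,13.386) → (231.710,8.987) → (236.109,6.048) → (241.297,5.016) → (246.485,6.048) → (250.884,8.987) → (253.823,13.386) → (254.855,18.574). Closed: final G1 returns to the first vertex.

**Shape 4** — `<path>` regular polygon, stroke `#0000ff` → cut (S915, F703). Machine vertices: (83.542,40.135) → (76.835,41.493) → (73.714,47.584) → (76.531,53.821) → (83.163,55.507) → (88.617,51.374) → (88.785,44.532) → (83.542,40.135). Closed: final G1 returns to the first vertex.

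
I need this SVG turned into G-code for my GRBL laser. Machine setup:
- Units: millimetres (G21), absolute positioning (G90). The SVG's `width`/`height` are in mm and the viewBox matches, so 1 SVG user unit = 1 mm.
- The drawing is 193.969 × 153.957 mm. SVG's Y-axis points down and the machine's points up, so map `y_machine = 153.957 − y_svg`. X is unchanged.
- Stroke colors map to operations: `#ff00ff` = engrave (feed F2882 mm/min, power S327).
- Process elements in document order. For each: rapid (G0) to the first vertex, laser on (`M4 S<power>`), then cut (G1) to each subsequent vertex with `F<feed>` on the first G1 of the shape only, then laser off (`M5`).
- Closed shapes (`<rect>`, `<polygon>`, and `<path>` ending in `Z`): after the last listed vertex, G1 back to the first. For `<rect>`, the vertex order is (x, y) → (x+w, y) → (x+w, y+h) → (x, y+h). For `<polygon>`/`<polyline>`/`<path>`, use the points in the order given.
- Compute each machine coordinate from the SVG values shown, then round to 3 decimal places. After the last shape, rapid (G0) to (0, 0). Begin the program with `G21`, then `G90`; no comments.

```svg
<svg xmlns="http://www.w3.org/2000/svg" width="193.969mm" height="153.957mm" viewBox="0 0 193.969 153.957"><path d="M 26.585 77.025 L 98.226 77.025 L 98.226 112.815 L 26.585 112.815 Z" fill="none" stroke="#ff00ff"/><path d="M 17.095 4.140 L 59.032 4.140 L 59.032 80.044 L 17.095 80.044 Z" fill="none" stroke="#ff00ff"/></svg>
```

G21
G90
G0 X26.585 Y76.932
M4 S327
G1 X98.226 Y76.932 F2882
G1 X98.226 Y41.142
G1 X26.585 Y41.142
G1 X26.585 Y76.932
M5
G0 X17.095 Y149.817
M4 S327
G1 X59.032 Y149.817 F2882
G1 X59.032 Y73.913
G1 X17.095 Y73.913
G1 X17.095 Y149.817
M5
G0 X0.000 Y0.000

viewBox `0 0 193.969 153.957` with mm width/height → 1 unit = 1 mm. Flip: y_m = 153.957 − y_svg.

**Shape 1** — `<path>` rectangle, stroke `#ff00ff` → engrave (S327, F2882). Machine vertices: (26.585,76.932) → (98.226,76.932) → (98.226,41.142) → (26.585,41.142) → (26.585,76.932). Closed: final G1 returns to the first vertex.

**Shape 2** — `<path>` rectangle, stroke `#ff00ff` → engrave (S327, F2882). Machine vertices: (17.095,149.817) → (59.032,149.817) → (59.032,73.913) → (17.095,73.913) → (17.095,149.817). Closed: final G1 returns to the first vertex.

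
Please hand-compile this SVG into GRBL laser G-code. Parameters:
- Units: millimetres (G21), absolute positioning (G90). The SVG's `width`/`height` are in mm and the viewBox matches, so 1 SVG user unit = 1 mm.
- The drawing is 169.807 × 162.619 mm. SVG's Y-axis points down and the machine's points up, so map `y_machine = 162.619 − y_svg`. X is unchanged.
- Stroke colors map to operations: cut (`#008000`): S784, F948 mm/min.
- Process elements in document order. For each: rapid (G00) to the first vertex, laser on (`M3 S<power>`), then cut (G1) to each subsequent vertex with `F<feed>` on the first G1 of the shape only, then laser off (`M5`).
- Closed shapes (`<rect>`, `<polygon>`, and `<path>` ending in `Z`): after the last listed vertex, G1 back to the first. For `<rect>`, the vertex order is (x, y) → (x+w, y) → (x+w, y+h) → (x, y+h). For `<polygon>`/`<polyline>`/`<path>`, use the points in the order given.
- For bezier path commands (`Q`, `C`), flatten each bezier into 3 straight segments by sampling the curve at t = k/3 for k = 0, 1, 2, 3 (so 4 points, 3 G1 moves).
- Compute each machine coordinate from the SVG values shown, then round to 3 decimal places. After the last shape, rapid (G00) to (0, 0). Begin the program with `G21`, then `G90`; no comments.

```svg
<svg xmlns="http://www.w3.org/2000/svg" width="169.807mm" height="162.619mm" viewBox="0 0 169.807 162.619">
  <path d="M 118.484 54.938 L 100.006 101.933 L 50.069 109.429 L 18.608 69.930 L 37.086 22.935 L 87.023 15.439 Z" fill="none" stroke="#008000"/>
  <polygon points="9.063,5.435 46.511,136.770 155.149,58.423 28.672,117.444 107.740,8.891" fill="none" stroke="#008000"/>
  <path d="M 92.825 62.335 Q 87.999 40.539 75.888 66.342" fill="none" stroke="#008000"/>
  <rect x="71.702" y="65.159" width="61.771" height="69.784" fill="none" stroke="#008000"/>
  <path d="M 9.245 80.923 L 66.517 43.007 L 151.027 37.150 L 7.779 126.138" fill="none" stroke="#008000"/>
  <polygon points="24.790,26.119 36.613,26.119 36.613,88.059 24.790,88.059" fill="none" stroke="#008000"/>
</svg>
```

G21
G90
G00 X118.484 Y107.681
M3 S784
G1 X100.006 Y60.686 F948
G1 X50.069 Y53.190
G1 X18.608 Y92.689
G1 X37.086 Y139.684
G1 X87.023 Y147.180
G1 X118.484 Y107.681
M5
G00 X9.063 Y157.184
M3 S784
G1 X46.511 Y25.849 F948
G1 X155.149 Y104.196
G1 X28.672 Y45.175
G1 X107.740 Y153.728
G1 X9.063 Y157.184
M5
G00 X92.825 Y100.284
M3 S784
G1 X88.798 Y109.526 F948
G1 X83.153 Y108.190
G1 X75.888 Y96.277
M5
G00 X71.702 Y97.460
M3 S784
G1 X133.473 Y97.460 F948
G1 X133.473 Y27.676
G1 X71.702 Y27.676
G1 X71.702 Y97.460
M5
G00 X9.245 Y81.696
M3 S784
G1 X66.517 Y119.612 F948
G1 X151.027 Y125.469
G1 X7.779 Y36.481
M5
G00 X24.790 Y136.500
M3 S784
G1 X36.613 Y136.500 F948
G1 X36.613 Y74.560
G1 X24.790 Y74.560
G1 X24.790 Y136.500
M5
G00 X0.000 Y0.000

Since the viewBox matches the mm dimensions, user units are millimetres directly. The only transform is the Y-flip y_m = 162.619 − y_svg.

Shape 1 is a regular polygon drawn with `<path>`. Its stroke #008000 means cut at S784, F948. After flipping Y the toolpath is (118.484,107.681) → (100.006,60.686) → (50.069,53.190) → (18.608,92.689) → (37.086,139.684) → (87.023,147.180) → (118.484,107.681), returning to the start.

Shape 2 is a closed polygon drawn with `<polygon>`. Its stroke #008000 means cut at S784, F948. After flipping Y the toolpath is (9.063,157.184) → (46.511,25.849) → (155.149,104.196) → (28.672,45.175) → (107.740,153.728) → (9.063,157.184), returning to the start.

Shape 3 is a quadratic bezier drawn with `<path>`. Its stroke #008000 means cut at S784, F948. After flipping Y the toolpath is (92.825,100.284) → (88.798,109.526) → (83.153,108.190) → (75.888,96.277).

Shape 4 is a rectangle drawn with `<rect>`. Its stroke #008000 means cut at S784, F948. After flipping Y the toolpath is (71.702,97.460) → (133.473,97.460) → (133.473,27.676) → (71.702,27.676) → (71.702,97.460), returning to the start.

Shape 5 is a open polyline drawn with `<path>`. Its stroke #008000 means cut at S784, F948. After flipping Y the toolpath is (9.245,81.696) → (66.517,119.612) → (151.027,125.469) → (7.779,36.481).

Shape 6 is a rectangle drawn with `<polygon>`. Its stroke #008000 means cut at S784, F948. After flipping Y the toolpath is (24.790,136.500) → (36.613,136.500) → (36.613,74.560) → (24.790,74.560) → (24.790,136.500), returning to the start.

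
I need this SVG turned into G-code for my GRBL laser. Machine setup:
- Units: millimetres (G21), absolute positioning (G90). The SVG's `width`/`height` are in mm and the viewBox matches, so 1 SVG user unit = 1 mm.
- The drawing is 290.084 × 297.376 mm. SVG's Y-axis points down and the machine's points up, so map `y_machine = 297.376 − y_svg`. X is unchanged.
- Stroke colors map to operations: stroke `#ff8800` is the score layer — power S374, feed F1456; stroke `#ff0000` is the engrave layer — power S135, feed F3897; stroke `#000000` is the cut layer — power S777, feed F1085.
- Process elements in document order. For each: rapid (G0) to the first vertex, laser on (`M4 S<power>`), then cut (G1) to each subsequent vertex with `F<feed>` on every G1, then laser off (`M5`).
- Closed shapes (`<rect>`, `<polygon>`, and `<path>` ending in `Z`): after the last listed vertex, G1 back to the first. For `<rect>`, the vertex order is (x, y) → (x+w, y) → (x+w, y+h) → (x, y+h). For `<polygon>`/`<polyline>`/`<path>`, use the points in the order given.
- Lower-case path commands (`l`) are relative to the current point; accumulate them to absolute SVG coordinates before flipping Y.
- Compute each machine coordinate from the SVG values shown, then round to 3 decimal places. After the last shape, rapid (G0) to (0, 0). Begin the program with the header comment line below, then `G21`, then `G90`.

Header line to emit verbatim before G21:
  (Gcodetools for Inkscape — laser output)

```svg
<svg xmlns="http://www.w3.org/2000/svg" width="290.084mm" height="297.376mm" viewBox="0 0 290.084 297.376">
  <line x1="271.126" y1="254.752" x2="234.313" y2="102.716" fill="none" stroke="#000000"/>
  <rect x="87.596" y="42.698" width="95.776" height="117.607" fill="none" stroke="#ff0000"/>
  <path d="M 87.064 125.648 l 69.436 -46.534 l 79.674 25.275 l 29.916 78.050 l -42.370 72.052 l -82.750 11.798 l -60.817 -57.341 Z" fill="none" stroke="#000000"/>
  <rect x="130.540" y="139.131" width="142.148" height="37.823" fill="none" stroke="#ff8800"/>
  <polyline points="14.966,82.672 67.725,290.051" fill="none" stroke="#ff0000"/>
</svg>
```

(Gcodetools for Inkscape — laser output)
G21
G90
G0 X271.126 Y42.624
M4 S777
G1 X234.313 Y194.660 F1085
M5
G0 X87.596 Y254.678
M4 S135
G1 X183.372 Y254.678 F3897
G1 X183.372 Y137.071 F3897
G1 X87.596 Y137.071 F3897
G1 X87.596 Y254.678 F3897
M5
G0 X87.064 Y171.728
M4 S777
G1 X156.500 Y218.262 F1085
G1 X236.174 Y192.987 F1085
G1 X266.090 Y114.937 F1085
G1 X223.720 Y42.885 F1085
G1 X140.970 Y31.087 F1085
G1 X80.153 Y88.428 F1085
G1 X87.064 Y171.728 F1085
M5
G0 X130.540 Y158.245
M4 S374
G1 X272.688 Y158.245 F1456
G1 X272.688 Y120.422 F1456
G1 X130.540 Y120.422 F1456
G1 X130.540 Y158.245 F1456
M5
G0 X14.966 Y214.704
M4 S135
G1 X67.725 Y7.325 F3897
M5
G0 X0.000 Y0.000

viewBox `0 0 290.084 297.376` with mm width/height → 1 unit = 1 mm. Flip: y_m = 297.376 − y_svg.

**Shape 1** — `<line>` line segment, stroke `#000000` → cut (S777, F1085). Machine vertices: (271.126,42.624) → (234.313,194.660). Open path.

**Shape 2** — `<rect>` rectangle, stroke `#ff0000` → engrave (S135, F3897). Machine vertices: (87.596,254.678) → (183.372,254.678) → (183.372,137.071) → (87.596,137.071) → (87.596,254.678). Closed: final G1 returns to the first vertex.

**Shape 3** — `<path>` regular polygon, stroke `#000000` → cut (S777, F1085). Machine vertices: (87.064,171.728) → (156.500,218.262) → (236.174,192.987) → (266.090,114.937) → (223.720,42.885) → (140.970,31.087) → (80.153,88.428) → (87.064,171.728). Closed: final G1 returns to the first vertex.

**Shape 4** — `<rect>` rectangle, stroke `#ff8800` → score (S374, F1456). Machine vertices: (130.540,158.245) → (272.688,158.245) → (272.688,120.422) → (130.540,120.422) → (130.540,158.245). Closed: final G1 returns to the first vertex.

**Shape 5** — `<polyline>` line segment, stroke `#ff0000` → engrave (S135, F3897). Machine vertices: (14.966,214.704) → (67.725,7.325). Open path.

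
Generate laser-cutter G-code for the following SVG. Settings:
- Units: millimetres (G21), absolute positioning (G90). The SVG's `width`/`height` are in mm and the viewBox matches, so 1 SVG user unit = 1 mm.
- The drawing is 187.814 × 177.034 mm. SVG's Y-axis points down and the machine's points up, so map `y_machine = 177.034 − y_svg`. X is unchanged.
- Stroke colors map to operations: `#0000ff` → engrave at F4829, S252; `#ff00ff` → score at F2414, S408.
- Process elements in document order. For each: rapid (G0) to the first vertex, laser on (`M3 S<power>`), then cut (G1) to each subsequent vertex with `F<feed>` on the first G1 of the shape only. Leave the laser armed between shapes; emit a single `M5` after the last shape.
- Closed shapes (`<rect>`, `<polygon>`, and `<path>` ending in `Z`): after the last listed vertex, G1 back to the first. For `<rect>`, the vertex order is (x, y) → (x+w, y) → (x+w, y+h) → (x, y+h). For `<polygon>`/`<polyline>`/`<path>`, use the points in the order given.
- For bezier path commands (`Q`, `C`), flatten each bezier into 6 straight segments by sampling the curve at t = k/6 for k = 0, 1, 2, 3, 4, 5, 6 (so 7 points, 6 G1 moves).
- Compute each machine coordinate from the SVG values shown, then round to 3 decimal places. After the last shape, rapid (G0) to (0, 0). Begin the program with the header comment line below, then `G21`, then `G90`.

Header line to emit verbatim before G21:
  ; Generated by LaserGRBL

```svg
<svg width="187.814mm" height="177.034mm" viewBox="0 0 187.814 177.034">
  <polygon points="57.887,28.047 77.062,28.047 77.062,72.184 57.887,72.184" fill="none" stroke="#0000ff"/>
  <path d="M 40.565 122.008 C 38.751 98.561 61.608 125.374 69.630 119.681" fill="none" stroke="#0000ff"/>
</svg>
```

1 u = 1 mm; y_m = 177.034 − y.

[1] `<polygon>` rectangle, #0000ff→engrave S252 F4829: (57.887,148.987) → (77.062,148.987) → (77.062,104.850) → (57.887,104.850) → (57.887,148.987) (closed)

[2] `<path>` cubic bezier, #0000ff→engrave S252 F4829: (40.565,55.026) → (41.531,62.944) → (45.511,64.785) → (51.409,62.847) → (58.126,59.430) → (64.566,56.832) → (69.630,57.353)

; Generated by LaserGRBL
G21
G90
G0 X57.887 Y148.987
M3 S252
G1 X77.062 Y148.987 F4829
G1 X77.062 Y104.850
G1 X57.887 Y104.850
G1 X57.887 Y148.987
G0 X40.565 Y55.026
M3 S252
G1 X41.531 Y62.944 F4829
G1 X45.511 Y64.785
G1 X51.409 Y62.847
G1 X58.126 Y59.430
G1 X64.566 Y56.832
G1 X69.630 Y57.353
M5
G0 X0.000 Y0.000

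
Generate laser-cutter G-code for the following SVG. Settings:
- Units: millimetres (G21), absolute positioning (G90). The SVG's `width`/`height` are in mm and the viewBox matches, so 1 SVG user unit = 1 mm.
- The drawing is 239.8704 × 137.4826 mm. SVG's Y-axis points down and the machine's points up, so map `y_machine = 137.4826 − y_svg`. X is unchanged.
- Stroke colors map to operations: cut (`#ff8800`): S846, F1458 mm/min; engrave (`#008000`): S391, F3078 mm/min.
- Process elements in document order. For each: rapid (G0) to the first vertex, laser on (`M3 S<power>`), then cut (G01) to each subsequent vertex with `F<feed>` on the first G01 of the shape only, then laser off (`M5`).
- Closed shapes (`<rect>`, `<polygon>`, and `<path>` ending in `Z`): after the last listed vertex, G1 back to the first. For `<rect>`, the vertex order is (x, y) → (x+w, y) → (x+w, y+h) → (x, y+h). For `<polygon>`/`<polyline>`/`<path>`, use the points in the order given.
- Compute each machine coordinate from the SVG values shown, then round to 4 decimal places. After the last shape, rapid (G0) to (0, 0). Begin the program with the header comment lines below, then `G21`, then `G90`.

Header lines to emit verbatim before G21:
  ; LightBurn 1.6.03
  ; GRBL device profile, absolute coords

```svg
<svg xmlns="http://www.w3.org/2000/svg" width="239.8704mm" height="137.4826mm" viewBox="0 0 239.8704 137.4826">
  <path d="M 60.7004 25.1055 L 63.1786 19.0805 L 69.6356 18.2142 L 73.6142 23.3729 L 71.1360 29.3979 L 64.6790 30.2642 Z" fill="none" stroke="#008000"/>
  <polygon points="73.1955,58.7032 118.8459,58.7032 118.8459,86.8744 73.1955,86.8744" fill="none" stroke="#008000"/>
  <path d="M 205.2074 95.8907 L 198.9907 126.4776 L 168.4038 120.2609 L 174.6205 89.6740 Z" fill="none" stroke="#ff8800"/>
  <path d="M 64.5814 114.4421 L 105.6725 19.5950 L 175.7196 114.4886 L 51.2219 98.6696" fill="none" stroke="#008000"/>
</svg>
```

; LightBurn 1.6.03
; GRBL device profile, absolute coords
G21
G90
G0 X60.7004 Y112.3771
M3 S391
G01 X63.1786 Y118.4021 F3078
G01 X69.6356 Y119.2684
G01 X73.6142 Y114.1097
G01 X71.1360 Y108.0847
G01 X64.6790 Y107.2184
G01 X60.7004 Y112.3771
M5
G0 X73.1955 Y78.7794
M3 S391
G01 X118.8459 Y78.7794 F3078
G01 X118.8459 Y50.6082
G01 X73.1955 Y50.6082
G01 X73.1955 Y78.7794
M5
G0 X205.2074 Y41.5919
M3 S846
G01 X198.9907 Y11.0050 F1458
G01 X168.4038 Y17.2217
G01 X174.6205 Y47.8086
G01 X205.2074 Y41.5919
M5
G0 X64.5814 Y23.0405
M3 S391
G01 X105.6725 Y117.8876 F3078
G01 X175.7196 Y22.9940
G01 X51.2219 Y38.8130
M5
G0 X0.0000 Y0.0000

1 u = 1 mm; y_m = 137.4826 − y.

[1] `<path>` regular polygon, #008000→engrave S391 F3078: (60.7004,112.3771) → (63.1786,118.4021) → (69.6356,119.2684) → (73.6142,114.1097) → (71.1360,108.0847) → (64.6790,107.2184) → (60.7004,112.3771) (closed)

[2] `<polygon>` rectangle, #008000→engrave S391 F3078: (73.1955,78.7794) → (118.8459,78.7794) → (118.8459,50.6082) → (73.1955,50.6082) → (73.1955,78.7794) (closed)

[3] `<path>` regular polygon, #ff8800→cut S846 F1458: (205.2074,41.5919) → (198.9907,11.0050) → (168.4038,17.2217) → (174.6205,47.8086) → (205.2074,41.5919) (closed)

[4] `<path>` open polyline, #008000→engrave S391 F3078: (64.5814,23.0405) → (105.6725,117.8876) → (175.7196,22.9940) → (51.2219,38.8130)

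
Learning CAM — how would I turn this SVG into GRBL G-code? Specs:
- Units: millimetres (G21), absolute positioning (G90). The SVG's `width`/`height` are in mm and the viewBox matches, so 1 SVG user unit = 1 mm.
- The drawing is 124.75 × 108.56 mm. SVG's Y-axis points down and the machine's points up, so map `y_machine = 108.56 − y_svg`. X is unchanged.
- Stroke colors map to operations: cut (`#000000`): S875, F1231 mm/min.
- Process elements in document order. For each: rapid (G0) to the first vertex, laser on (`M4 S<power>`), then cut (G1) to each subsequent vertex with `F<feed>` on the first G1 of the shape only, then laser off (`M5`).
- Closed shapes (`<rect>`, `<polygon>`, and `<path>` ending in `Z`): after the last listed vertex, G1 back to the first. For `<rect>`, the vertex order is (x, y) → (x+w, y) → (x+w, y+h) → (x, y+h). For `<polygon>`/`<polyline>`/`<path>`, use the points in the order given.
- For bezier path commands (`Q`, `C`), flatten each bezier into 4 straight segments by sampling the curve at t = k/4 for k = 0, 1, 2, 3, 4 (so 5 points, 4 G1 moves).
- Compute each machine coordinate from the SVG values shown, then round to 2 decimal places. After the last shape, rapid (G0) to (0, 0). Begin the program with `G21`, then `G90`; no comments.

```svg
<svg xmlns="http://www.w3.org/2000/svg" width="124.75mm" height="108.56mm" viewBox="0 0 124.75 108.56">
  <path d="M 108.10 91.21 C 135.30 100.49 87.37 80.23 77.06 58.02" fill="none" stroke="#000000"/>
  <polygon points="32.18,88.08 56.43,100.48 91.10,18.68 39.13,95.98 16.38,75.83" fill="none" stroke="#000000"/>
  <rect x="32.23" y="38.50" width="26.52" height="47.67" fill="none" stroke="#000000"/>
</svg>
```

G21
G90
G0 X108.10 Y17.35
M4 S875
G1 X116.17 Y15.50 F1231
G1 X106.65 Y22.14
G1 X90.08 Y34.68
G1 X77.06 Y50.54
M5
G0 X32.18 Y20.48
M4 S875
G1 X56.43 Y8.08 F1231
G1 X91.10 Y89.88
G1 X39.13 Y12.58
G1 X16.38 Y32.73
G1 X32.18 Y20.48
M5
G0 X32.23 Y70.06
M4 S875
G1 X58.75 Y70.06 F1231
G1 X58.75 Y22.39
G1 X32.23 Y22.39
G1 X32.23 Y70.06
M5
G0 X0.00 Y0.00

viewBox `0 0 124.75 108.56` with mm width/height → 1 unit = 1 mm. Flip: y_m = 108.56 − y_svg.

**Shape 1** — `<path>` cubic bezier, stroke `#000000` → cut (S875, F1231). Control points (SVG): P0=(108.10,91.21), P1=(135.30,100.49), P2=(87.37,80.23), P3=(77.06,58.02); sampled at t=k/4. Machine vertices: (108.10,17.35) → (116.17,15.50) → (106.65,22.14) → (90.08,34.68) → (77.06,50.54). Open path.

**Shape 2** — `<polygon>` closed polygon, stroke `#000000` → cut (S875, F1231). Machine vertices: (32.18,20.48) → (56.43,8.08) → (91.10,89.88) → (39.13,12.58) → (16.38,32.73) → (32.18,20.48). Closed: final G1 returns to the first vertex.

**Shape 3** — `<rect>` rectangle, stroke `#000000` → cut (S875, F1231). Machine vertices: (32.23,70.06) → (58.75,70.06) → (58.75,22.39) → (32.23,22.39) → (32.23,70.06). Closed: final G1 returns to the first vertex.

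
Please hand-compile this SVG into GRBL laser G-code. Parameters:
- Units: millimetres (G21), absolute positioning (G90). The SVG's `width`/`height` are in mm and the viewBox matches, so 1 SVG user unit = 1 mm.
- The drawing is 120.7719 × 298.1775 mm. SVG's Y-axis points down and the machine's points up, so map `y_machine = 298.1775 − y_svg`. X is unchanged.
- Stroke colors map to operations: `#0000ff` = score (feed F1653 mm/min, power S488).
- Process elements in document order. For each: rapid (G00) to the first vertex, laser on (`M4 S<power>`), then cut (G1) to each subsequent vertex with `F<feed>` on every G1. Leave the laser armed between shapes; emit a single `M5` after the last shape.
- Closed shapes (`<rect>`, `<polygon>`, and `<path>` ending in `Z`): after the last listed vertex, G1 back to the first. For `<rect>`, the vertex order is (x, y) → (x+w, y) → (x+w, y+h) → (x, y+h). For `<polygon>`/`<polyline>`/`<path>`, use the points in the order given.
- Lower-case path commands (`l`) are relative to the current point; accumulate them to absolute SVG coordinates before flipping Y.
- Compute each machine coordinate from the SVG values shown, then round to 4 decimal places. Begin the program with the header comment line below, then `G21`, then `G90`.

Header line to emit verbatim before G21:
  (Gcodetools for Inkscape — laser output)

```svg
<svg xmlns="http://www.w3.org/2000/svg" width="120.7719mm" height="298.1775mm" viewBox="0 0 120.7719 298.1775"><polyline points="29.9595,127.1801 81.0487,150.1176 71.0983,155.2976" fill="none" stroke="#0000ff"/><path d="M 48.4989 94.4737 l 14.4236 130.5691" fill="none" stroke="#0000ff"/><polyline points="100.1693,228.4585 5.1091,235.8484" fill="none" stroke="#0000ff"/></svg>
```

Since the viewBox matches the mm dimensions, user units are millimetres directly. The only transform is the Y-flip y_m = 298.1775 − y_svg.

Shape 1 is a open polyline drawn with `<polyline>`. Its stroke #0000ff means score at S488, F1653. After flipping Y the toolpath is (29.9595,170.9974) → (81.0487,148.0599) → (71.0983,142.8799).

Shape 2 is a line segment drawn with `<path>`. Its stroke #0000ff means score at S488, F1653. After flipping Y the toolpath is (48.4989,203.7038) → (62.9225,73.1347).

Shape 3 is a line segment drawn with `<polyline>`. Its stroke #0000ff means score at S488, F1653. After flipping Y the toolpath is (100.1693,69.7190) → (5.1091,62.3291).

(Gcodetools for Inkscape — laser output)
G21
G90
G00 X29.9595 Y170.9974
M4 S488
G1 X81.0487 Y148.0599 F1653
G1 X71.0983 Y142.8799 F1653
G00 X48.4989 Y203.7038
M4 S488
G1 X62.9225 Y73.1347 F1653
G00 X100.1693 Y69.7190
M4 S488
G1 X5.1091 Y62.3291 F1653
M5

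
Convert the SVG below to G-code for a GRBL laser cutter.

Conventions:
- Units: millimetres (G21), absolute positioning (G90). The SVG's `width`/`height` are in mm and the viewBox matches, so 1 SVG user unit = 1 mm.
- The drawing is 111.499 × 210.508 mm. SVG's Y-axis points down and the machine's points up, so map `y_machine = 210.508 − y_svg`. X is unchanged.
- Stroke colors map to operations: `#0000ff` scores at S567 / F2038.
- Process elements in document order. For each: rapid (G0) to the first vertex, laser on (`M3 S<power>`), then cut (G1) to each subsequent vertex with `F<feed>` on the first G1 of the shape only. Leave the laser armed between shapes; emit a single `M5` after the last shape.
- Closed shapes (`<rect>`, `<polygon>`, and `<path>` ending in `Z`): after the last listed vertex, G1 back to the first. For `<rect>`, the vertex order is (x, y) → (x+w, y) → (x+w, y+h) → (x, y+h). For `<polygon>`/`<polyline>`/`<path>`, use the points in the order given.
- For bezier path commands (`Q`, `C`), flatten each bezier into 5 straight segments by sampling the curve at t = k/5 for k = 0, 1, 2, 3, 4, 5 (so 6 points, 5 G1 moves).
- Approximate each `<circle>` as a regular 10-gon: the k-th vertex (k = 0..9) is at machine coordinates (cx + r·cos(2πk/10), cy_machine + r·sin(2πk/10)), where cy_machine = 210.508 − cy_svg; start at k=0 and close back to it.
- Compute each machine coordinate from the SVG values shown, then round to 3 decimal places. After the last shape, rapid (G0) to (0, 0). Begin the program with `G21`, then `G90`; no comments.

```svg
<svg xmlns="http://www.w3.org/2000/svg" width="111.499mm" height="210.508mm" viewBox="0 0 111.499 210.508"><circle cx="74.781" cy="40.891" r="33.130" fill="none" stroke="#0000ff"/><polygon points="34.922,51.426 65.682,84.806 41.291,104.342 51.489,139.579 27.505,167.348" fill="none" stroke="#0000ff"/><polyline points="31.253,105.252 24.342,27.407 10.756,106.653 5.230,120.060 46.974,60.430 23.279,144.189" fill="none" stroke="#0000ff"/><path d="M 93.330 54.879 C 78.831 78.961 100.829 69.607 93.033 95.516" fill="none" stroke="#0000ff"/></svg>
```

Since the viewBox matches the mm dimensions, user units are millimetres directly. The only transform is the Y-flip y_m = 210.508 − y_svg.

Shape 1 is a circle drawn with `<circle>`. Its stroke #0000ff means score at S567, F2038. After flipping Y the toolpath is (107.911,169.617) → (101.584,189.090) → (85.019,201.126) → (64.543,201.126) → (47.978,189.090) → (41.651,169.617) → (47.978,150.144) → (64.543,138.108) → (85.019,138.108) → (101.584,150.144) → (107.911,169.617), returning to the start.

Shape 2 is a closed polygon drawn with `<polygon>`. Its stroke #0000ff means score at S567, F2038. After flipping Y the toolpath is (34.922,159.082) → (65.682,125.702) → (41.291,106.166) → (51.489,70.929) → (27.505,43.160) → (34.922,159.082), returning to the start.

Shape 3 is a open polyline drawn with `<polyline>`. Its stroke #0000ff means score at S567, F2038. After flipping Y the toolpath is (31.253,105.256) → (24.342,183.101) → (10.756,103.855) → (5.230,90.448) → (46.974,150.078) → (23.279,66.319).

Shape 4 is a cubic bezier drawn with `<path>`. Its stroke #0000ff means score at S567, F2038. After flipping Y the toolpath is (93.330,155.629) → (88.480,144.643) → (89.207,138.383) → (92.330,133.553) → (94.666,126.855) → (93.033,114.992).

G21
G90
G0 X107.911 Y169.617
M3 S567
G1 X101.584 Y189.090 F2038
G1 X85.019 Y201.126
G1 X64.543 Y201.126
G1 X47.978 Y189.090
G1 X41.651 Y169.617
G1 X47.978 Y150.144
G1 X64.543 Y138.108
G1 X85.019 Y138.108
G1 X101.584 Y150.144
G1 X107.911 Y169.617
G0 X34.922 Y159.082
M3 S567
G1 X65.682 Y125.702 F2038
G1 X41.291 Y106.166
G1 X51.489 Y70.929
G1 X27.505 Y43.160
G1 X34.922 Y159.082
G0 X31.253 Y105.256
M3 S567
G1 X24.342 Y183.101 F2038
G1 X10.756 Y103.855
G1 X5.230 Y90.448
G1 X46.974 Y150.078
G1 X23.279 Y66.319
G0 X93.330 Y155.629
M3 S567
G1 X88.480 Y144.643 F2038
G1 X89.207 Y138.383
G1 X92.330 Y133.553
G1 X94.666 Y126.855
G1 X93.033 Y114.992
M5
G0 X0.000 Y0.000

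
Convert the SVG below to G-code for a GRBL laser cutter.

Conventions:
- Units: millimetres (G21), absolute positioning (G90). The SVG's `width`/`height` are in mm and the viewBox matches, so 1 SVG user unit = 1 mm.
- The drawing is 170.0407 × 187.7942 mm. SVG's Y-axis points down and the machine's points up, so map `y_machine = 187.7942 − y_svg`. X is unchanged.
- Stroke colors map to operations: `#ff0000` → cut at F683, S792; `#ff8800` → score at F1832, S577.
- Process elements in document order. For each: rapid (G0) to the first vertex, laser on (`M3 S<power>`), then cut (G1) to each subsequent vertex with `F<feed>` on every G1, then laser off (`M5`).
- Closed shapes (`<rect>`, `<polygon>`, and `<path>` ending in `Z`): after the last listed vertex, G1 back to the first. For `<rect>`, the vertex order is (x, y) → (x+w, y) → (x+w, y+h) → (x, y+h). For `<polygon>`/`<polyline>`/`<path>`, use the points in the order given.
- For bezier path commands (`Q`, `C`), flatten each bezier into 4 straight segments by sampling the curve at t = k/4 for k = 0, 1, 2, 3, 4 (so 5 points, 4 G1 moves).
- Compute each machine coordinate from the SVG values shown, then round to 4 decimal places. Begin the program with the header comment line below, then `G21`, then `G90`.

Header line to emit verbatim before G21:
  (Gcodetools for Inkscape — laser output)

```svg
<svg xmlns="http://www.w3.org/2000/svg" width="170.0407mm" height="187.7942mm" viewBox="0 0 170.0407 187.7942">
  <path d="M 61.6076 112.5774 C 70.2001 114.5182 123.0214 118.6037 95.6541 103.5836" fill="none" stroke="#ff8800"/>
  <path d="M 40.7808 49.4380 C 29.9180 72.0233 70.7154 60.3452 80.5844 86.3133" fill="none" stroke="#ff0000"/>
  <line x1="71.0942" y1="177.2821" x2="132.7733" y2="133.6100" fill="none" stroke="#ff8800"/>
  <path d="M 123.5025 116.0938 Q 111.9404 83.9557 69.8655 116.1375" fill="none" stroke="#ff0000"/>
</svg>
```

(Gcodetools for Inkscape — laser output)
G21
G90
G0 X61.6076 Y75.2168
M3 S577
G1 X74.4009 Y73.6911 F1832
G1 X92.1158 Y73.3534 F1832
G1 X103.0882 Y76.1958 F1832
G1 X95.6541 Y84.2106 F1832
M5
G0 X40.7808 Y138.3562
M3 S792
G1 X41.0295 Y126.7180 F683
G1 X52.9082 Y121.1871 F683
G1 X68.6740 Y115.0219 F683
G1 X80.5844 Y101.4809 F683
M5
G0 X71.0942 Y10.5121
M3 S577
G1 X132.7733 Y54.1842 F1832
M5
G0 X123.5025 Y71.7004
M3 S792
G1 X115.8144 Y83.7495 F683
G1 X104.3122 Y87.7585 F683
G1 X88.9959 Y83.7276 F683
G1 X69.8655 Y71.6567 F683
M5

Since the viewBox matches the mm dimensions, user units are millimetres directly. The only transform is the Y-flip y_m = 187.7942 − y_svg.

Shape 1 is a cubic bezier drawn with `<path>`. Its stroke #ff8800 means score at S577, F1832. After flipping Y the toolpath is (61.6076,75.2168) → (74.4009,73.6911) → (92.1158,73.3534) → (103.0882,76.1958) → (95.6541,84.2106).

Shape 2 is a cubic bezier drawn with `<path>`. Its stroke #ff0000 means cut at S792, F683. After flipping Y the toolpath is (40.7808,138.3562) → (41.0295,126.7180) → (52.9082,121.1871) → (68.6740,115.0219) → (80.5844,101.4809).

Shape 3 is a line segment drawn with `<line>`. Its stroke #ff8800 means score at S577, F1832. After flipping Y the toolpath is (71.0942,10.5121) → (132.7733,54.1842).

Shape 4 is a quadratic bezier drawn with `<path>`. Its stroke #ff0000 means cut at S792, F683. After flipping Y the toolpath is (123.5025,71.7004) → (115.8144,83.7495) → (104.3122,87.7585) → (88.9959,83.7276) → (69.8655,71.6567).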